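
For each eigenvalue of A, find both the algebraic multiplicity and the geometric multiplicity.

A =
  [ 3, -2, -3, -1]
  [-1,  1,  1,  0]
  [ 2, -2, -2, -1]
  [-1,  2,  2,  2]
λ = 1: alg = 4, geom = 2

Step 1 — factor the characteristic polynomial to read off the algebraic multiplicities:
  χ_A(x) = (x - 1)^4

Step 2 — compute geometric multiplicities via the rank-nullity identity g(λ) = n − rank(A − λI):
  rank(A − (1)·I) = 2, so dim ker(A − (1)·I) = n − 2 = 2

Summary:
  λ = 1: algebraic multiplicity = 4, geometric multiplicity = 2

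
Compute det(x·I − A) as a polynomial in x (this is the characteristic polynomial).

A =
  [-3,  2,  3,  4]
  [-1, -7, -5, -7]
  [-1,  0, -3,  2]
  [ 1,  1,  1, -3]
x^4 + 16*x^3 + 96*x^2 + 256*x + 256

Expanding det(x·I − A) (e.g. by cofactor expansion or by noting that A is similar to its Jordan form J, which has the same characteristic polynomial as A) gives
  χ_A(x) = x^4 + 16*x^3 + 96*x^2 + 256*x + 256
which factors as (x + 4)^4. The eigenvalues (with algebraic multiplicities) are λ = -4 with multiplicity 4.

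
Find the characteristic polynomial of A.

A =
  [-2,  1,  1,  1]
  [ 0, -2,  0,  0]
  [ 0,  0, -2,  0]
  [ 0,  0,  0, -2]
x^4 + 8*x^3 + 24*x^2 + 32*x + 16

Expanding det(x·I − A) (e.g. by cofactor expansion or by noting that A is similar to its Jordan form J, which has the same characteristic polynomial as A) gives
  χ_A(x) = x^4 + 8*x^3 + 24*x^2 + 32*x + 16
which factors as (x + 2)^4. The eigenvalues (with algebraic multiplicities) are λ = -2 with multiplicity 4.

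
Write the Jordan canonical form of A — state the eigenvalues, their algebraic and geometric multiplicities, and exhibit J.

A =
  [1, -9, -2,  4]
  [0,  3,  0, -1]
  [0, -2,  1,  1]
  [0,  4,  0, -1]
J_3(1) ⊕ J_1(1)

The characteristic polynomial is
  det(x·I − A) = x^4 - 4*x^3 + 6*x^2 - 4*x + 1 = (x - 1)^4

Eigenvalues and multiplicities (the geometric multiplicity of λ is n − rank(A − λI), which equals the number of Jordan blocks for λ):
  λ = 1: algebraic multiplicity = 4, geometric multiplicity = 2

Determining the block sizes for each eigenvalue:
  λ = 1: with am = 4 and gm = 2, the partition is not yet determined (e.g. several partitions of 4 into 2 parts exist). Let N = A − (1)·I. Computing rank(N^1) = 2, rank(N^2) = 1, rank(N^3) = 0; the number of blocks of size ≥ j is rank(N^{j−1}) − rank(N^j), giving [2, 1, 1]. So we have 1 block(s) of size 3, 1 block(s) of size 1 → block sizes [3, 1]

Assembling the blocks gives a Jordan form
J =
  [1, 1, 0, 0]
  [0, 1, 1, 0]
  [0, 0, 1, 0]
  [0, 0, 0, 1]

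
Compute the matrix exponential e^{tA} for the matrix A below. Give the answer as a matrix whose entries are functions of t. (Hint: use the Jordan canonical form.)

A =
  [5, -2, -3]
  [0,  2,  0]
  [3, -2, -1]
e^{tA} =
  [3*t*exp(2*t) + exp(2*t), -2*t*exp(2*t), -3*t*exp(2*t)]
  [0, exp(2*t), 0]
  [3*t*exp(2*t), -2*t*exp(2*t), -3*t*exp(2*t) + exp(2*t)]

Strategy: write A = P · J · P⁻¹ where J is a Jordan canonical form, so e^{tA} = P · e^{tJ} · P⁻¹, and e^{tJ} can be computed block-by-block.

A has Jordan form
J =
  [2, 1, 0]
  [0, 2, 0]
  [0, 0, 2]
(up to reordering of blocks).

Per-block formulas:
  For a 2×2 Jordan block J_2(2): exp(t · J_2(2)) = e^(2t)·(I + t·N), where N is the 2×2 nilpotent shift.
  For a 1×1 block at λ = 2: exp(t · [2]) = [e^(2t)].

After assembling e^{tJ} and conjugating by P, we get:

e^{tA} =
  [3*t*exp(2*t) + exp(2*t), -2*t*exp(2*t), -3*t*exp(2*t)]
  [0, exp(2*t), 0]
  [3*t*exp(2*t), -2*t*exp(2*t), -3*t*exp(2*t) + exp(2*t)]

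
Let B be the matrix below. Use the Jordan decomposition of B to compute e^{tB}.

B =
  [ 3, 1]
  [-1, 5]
e^{tB} =
  [-t*exp(4*t) + exp(4*t), t*exp(4*t)]
  [-t*exp(4*t), t*exp(4*t) + exp(4*t)]

Strategy: write B = P · J · P⁻¹ where J is a Jordan canonical form, so e^{tB} = P · e^{tJ} · P⁻¹, and e^{tJ} can be computed block-by-block.

B has Jordan form
J =
  [4, 1]
  [0, 4]
(up to reordering of blocks).

Per-block formulas:
  For a 2×2 Jordan block J_2(4): exp(t · J_2(4)) = e^(4t)·(I + t·N), where N is the 2×2 nilpotent shift.

After assembling e^{tJ} and conjugating by P, we get:

e^{tB} =
  [-t*exp(4*t) + exp(4*t), t*exp(4*t)]
  [-t*exp(4*t), t*exp(4*t) + exp(4*t)]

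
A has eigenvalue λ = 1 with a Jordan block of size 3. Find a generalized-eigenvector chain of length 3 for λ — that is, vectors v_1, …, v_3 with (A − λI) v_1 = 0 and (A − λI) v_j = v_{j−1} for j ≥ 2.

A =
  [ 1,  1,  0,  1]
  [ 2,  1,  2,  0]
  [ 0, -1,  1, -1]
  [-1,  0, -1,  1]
A Jordan chain for λ = 1 of length 3:
v_1 = (1, 0, -1, 0)ᵀ
v_2 = (0, 2, 0, -1)ᵀ
v_3 = (1, 0, 0, 0)ᵀ

Let N = A − (1)·I. We want v_3 with N^3 v_3 = 0 but N^2 v_3 ≠ 0; then v_{j-1} := N · v_j for j = 3, …, 2.

Pick v_3 = (1, 0, 0, 0)ᵀ.
Then v_2 = N · v_3 = (0, 2, 0, -1)ᵀ.
Then v_1 = N · v_2 = (1, 0, -1, 0)ᵀ.

Sanity check: (A − (1)·I) v_1 = (0, 0, 0, 0)ᵀ = 0. ✓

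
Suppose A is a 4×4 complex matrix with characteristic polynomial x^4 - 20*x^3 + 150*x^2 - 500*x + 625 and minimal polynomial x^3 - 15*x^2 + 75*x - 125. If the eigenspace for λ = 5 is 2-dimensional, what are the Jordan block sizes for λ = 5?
Block sizes for λ = 5: [3, 1]

Step 1 — from the characteristic polynomial, algebraic multiplicity of λ = 5 is 4. From dim ker(A − (5)·I) = 2, there are exactly 2 Jordan blocks for λ = 5.
Step 2 — from the minimal polynomial, the factor (x − 5)^3 tells us the largest block for λ = 5 has size 3.
Step 3 — with total size 4, 2 blocks, and largest block 3, the block sizes (in nonincreasing order) are [3, 1].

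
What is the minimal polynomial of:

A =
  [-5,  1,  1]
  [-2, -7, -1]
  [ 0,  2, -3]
x^3 + 15*x^2 + 75*x + 125

The characteristic polynomial is χ_A(x) = (x + 5)^3, so the eigenvalues are known. The minimal polynomial is
  m_A(x) = Π_λ (x − λ)^{k_λ}
where k_λ is the size of the *largest* Jordan block for λ (equivalently, the smallest k with (A − λI)^k v = 0 for every generalised eigenvector v of λ).

  λ = -5: largest Jordan block has size 3, contributing (x + 5)^3

So m_A(x) = (x + 5)^3 = x^3 + 15*x^2 + 75*x + 125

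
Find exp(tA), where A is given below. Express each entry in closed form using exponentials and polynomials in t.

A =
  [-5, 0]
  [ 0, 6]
e^{tA} =
  [exp(-5*t), 0]
  [0, exp(6*t)]

Strategy: write A = P · J · P⁻¹ where J is a Jordan canonical form, so e^{tA} = P · e^{tJ} · P⁻¹, and e^{tJ} can be computed block-by-block.

A has Jordan form
J =
  [-5, 0]
  [ 0, 6]
(up to reordering of blocks).

Per-block formulas:
  For a 1×1 block at λ = -5: exp(t · [-5]) = [e^(-5t)].
  For a 1×1 block at λ = 6: exp(t · [6]) = [e^(6t)].

After assembling e^{tJ} and conjugating by P, we get:

e^{tA} =
  [exp(-5*t), 0]
  [0, exp(6*t)]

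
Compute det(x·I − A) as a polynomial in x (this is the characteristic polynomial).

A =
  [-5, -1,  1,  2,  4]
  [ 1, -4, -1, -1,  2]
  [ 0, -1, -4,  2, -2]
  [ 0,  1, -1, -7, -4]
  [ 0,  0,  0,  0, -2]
x^5 + 22*x^4 + 190*x^3 + 800*x^2 + 1625*x + 1250

Expanding det(x·I − A) (e.g. by cofactor expansion or by noting that A is similar to its Jordan form J, which has the same characteristic polynomial as A) gives
  χ_A(x) = x^5 + 22*x^4 + 190*x^3 + 800*x^2 + 1625*x + 1250
which factors as (x + 2)*(x + 5)^4. The eigenvalues (with algebraic multiplicities) are λ = -5 with multiplicity 4, λ = -2 with multiplicity 1.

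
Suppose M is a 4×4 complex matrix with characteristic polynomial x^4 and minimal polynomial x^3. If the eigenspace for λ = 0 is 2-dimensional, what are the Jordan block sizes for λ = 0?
Block sizes for λ = 0: [3, 1]

Step 1 — from the characteristic polynomial, algebraic multiplicity of λ = 0 is 4. From dim ker(M − (0)·I) = 2, there are exactly 2 Jordan blocks for λ = 0.
Step 2 — from the minimal polynomial, the factor (x − 0)^3 tells us the largest block for λ = 0 has size 3.
Step 3 — with total size 4, 2 blocks, and largest block 3, the block sizes (in nonincreasing order) are [3, 1].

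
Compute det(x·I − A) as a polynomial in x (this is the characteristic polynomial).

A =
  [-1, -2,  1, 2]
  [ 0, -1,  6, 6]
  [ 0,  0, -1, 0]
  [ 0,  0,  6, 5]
x^4 - 2*x^3 - 12*x^2 - 14*x - 5

Expanding det(x·I − A) (e.g. by cofactor expansion or by noting that A is similar to its Jordan form J, which has the same characteristic polynomial as A) gives
  χ_A(x) = x^4 - 2*x^3 - 12*x^2 - 14*x - 5
which factors as (x - 5)*(x + 1)^3. The eigenvalues (with algebraic multiplicities) are λ = -1 with multiplicity 3, λ = 5 with multiplicity 1.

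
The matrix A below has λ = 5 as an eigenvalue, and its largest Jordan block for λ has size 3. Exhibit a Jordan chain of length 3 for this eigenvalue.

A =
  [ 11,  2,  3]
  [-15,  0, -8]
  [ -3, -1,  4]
A Jordan chain for λ = 5 of length 3:
v_1 = (-3, 9, 0)ᵀ
v_2 = (6, -15, -3)ᵀ
v_3 = (1, 0, 0)ᵀ

Let N = A − (5)·I. We want v_3 with N^3 v_3 = 0 but N^2 v_3 ≠ 0; then v_{j-1} := N · v_j for j = 3, …, 2.

Pick v_3 = (1, 0, 0)ᵀ.
Then v_2 = N · v_3 = (6, -15, -3)ᵀ.
Then v_1 = N · v_2 = (-3, 9, 0)ᵀ.

Sanity check: (A − (5)·I) v_1 = (0, 0, 0)ᵀ = 0. ✓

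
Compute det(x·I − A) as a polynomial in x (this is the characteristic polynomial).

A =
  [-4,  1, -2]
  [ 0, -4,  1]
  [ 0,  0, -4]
x^3 + 12*x^2 + 48*x + 64

Expanding det(x·I − A) (e.g. by cofactor expansion or by noting that A is similar to its Jordan form J, which has the same characteristic polynomial as A) gives
  χ_A(x) = x^3 + 12*x^2 + 48*x + 64
which factors as (x + 4)^3. The eigenvalues (with algebraic multiplicities) are λ = -4 with multiplicity 3.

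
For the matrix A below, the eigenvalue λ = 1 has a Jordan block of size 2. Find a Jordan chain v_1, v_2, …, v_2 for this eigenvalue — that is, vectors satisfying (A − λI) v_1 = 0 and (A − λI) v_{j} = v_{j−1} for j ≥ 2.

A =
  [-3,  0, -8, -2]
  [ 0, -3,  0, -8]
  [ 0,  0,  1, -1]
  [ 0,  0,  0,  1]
A Jordan chain for λ = 1 of length 2:
v_1 = (-2, 0, 1, 0)ᵀ
v_2 = (1, 2, 0, -1)ᵀ

Let N = A − (1)·I. We want v_2 with N^2 v_2 = 0 but N^1 v_2 ≠ 0; then v_{j-1} := N · v_j for j = 2, …, 2.

Pick v_2 = (1, 2, 0, -1)ᵀ.
Then v_1 = N · v_2 = (-2, 0, 1, 0)ᵀ.

Sanity check: (A − (1)·I) v_1 = (0, 0, 0, 0)ᵀ = 0. ✓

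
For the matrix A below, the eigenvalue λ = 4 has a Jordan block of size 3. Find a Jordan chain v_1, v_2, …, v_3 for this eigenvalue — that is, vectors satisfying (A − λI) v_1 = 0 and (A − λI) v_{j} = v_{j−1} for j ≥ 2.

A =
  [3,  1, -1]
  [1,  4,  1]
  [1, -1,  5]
A Jordan chain for λ = 4 of length 3:
v_1 = (1, 0, -1)ᵀ
v_2 = (-1, 1, 1)ᵀ
v_3 = (1, 0, 0)ᵀ

Let N = A − (4)·I. We want v_3 with N^3 v_3 = 0 but N^2 v_3 ≠ 0; then v_{j-1} := N · v_j for j = 3, …, 2.

Pick v_3 = (1, 0, 0)ᵀ.
Then v_2 = N · v_3 = (-1, 1, 1)ᵀ.
Then v_1 = N · v_2 = (1, 0, -1)ᵀ.

Sanity check: (A − (4)·I) v_1 = (0, 0, 0)ᵀ = 0. ✓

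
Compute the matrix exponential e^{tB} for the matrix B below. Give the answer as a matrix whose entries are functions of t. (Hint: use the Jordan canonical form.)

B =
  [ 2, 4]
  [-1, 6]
e^{tB} =
  [-2*t*exp(4*t) + exp(4*t), 4*t*exp(4*t)]
  [-t*exp(4*t), 2*t*exp(4*t) + exp(4*t)]

Strategy: write B = P · J · P⁻¹ where J is a Jordan canonical form, so e^{tB} = P · e^{tJ} · P⁻¹, and e^{tJ} can be computed block-by-block.

B has Jordan form
J =
  [4, 1]
  [0, 4]
(up to reordering of blocks).

Per-block formulas:
  For a 2×2 Jordan block J_2(4): exp(t · J_2(4)) = e^(4t)·(I + t·N), where N is the 2×2 nilpotent shift.

After assembling e^{tJ} and conjugating by P, we get:

e^{tB} =
  [-2*t*exp(4*t) + exp(4*t), 4*t*exp(4*t)]
  [-t*exp(4*t), 2*t*exp(4*t) + exp(4*t)]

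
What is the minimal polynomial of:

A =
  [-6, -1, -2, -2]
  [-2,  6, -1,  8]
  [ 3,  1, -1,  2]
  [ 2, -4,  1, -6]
x^4 + 7*x^3 + 9*x^2 - 27*x - 54

The characteristic polynomial is χ_A(x) = (x - 2)*(x + 3)^3, so the eigenvalues are known. The minimal polynomial is
  m_A(x) = Π_λ (x − λ)^{k_λ}
where k_λ is the size of the *largest* Jordan block for λ (equivalently, the smallest k with (A − λI)^k v = 0 for every generalised eigenvector v of λ).

  λ = -3: largest Jordan block has size 3, contributing (x + 3)^3
  λ = 2: largest Jordan block has size 1, contributing (x − 2)

So m_A(x) = (x - 2)*(x + 3)^3 = x^4 + 7*x^3 + 9*x^2 - 27*x - 54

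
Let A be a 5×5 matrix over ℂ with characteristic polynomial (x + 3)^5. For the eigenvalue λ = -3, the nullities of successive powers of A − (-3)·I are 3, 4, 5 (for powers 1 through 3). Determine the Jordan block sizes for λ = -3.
Block sizes for λ = -3: [3, 1, 1]

From the dimensions of kernels of powers, the number of Jordan blocks of size at least j is d_j − d_{j−1} where d_j = dim ker(N^j) (with d_0 = 0). Computing the differences gives [3, 1, 1].
The number of blocks of size exactly k is (#blocks of size ≥ k) − (#blocks of size ≥ k + 1), so the partition is: 2 block(s) of size 1, 1 block(s) of size 3.
In nonincreasing order the block sizes are [3, 1, 1].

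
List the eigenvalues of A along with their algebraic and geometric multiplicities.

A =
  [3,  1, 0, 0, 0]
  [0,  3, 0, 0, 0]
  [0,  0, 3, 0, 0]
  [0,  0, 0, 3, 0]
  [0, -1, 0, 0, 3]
λ = 3: alg = 5, geom = 4

Step 1 — factor the characteristic polynomial to read off the algebraic multiplicities:
  χ_A(x) = (x - 3)^5

Step 2 — compute geometric multiplicities via the rank-nullity identity g(λ) = n − rank(A − λI):
  rank(A − (3)·I) = 1, so dim ker(A − (3)·I) = n − 1 = 4

Summary:
  λ = 3: algebraic multiplicity = 5, geometric multiplicity = 4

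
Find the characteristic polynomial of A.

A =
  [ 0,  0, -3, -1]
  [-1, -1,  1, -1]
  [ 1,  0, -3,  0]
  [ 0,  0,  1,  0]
x^4 + 4*x^3 + 6*x^2 + 4*x + 1

Expanding det(x·I − A) (e.g. by cofactor expansion or by noting that A is similar to its Jordan form J, which has the same characteristic polynomial as A) gives
  χ_A(x) = x^4 + 4*x^3 + 6*x^2 + 4*x + 1
which factors as (x + 1)^4. The eigenvalues (with algebraic multiplicities) are λ = -1 with multiplicity 4.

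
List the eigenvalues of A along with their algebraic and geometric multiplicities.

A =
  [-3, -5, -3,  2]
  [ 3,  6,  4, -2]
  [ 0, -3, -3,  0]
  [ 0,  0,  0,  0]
λ = 0: alg = 4, geom = 2

Step 1 — factor the characteristic polynomial to read off the algebraic multiplicities:
  χ_A(x) = x^4

Step 2 — compute geometric multiplicities via the rank-nullity identity g(λ) = n − rank(A − λI):
  rank(A − (0)·I) = 2, so dim ker(A − (0)·I) = n − 2 = 2

Summary:
  λ = 0: algebraic multiplicity = 4, geometric multiplicity = 2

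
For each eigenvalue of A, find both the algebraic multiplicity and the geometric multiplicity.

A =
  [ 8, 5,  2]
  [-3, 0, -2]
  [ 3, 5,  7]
λ = 5: alg = 3, geom = 2

Step 1 — factor the characteristic polynomial to read off the algebraic multiplicities:
  χ_A(x) = (x - 5)^3

Step 2 — compute geometric multiplicities via the rank-nullity identity g(λ) = n − rank(A − λI):
  rank(A − (5)·I) = 1, so dim ker(A − (5)·I) = n − 1 = 2

Summary:
  λ = 5: algebraic multiplicity = 3, geometric multiplicity = 2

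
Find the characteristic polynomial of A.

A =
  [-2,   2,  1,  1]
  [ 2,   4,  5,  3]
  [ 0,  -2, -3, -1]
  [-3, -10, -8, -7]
x^4 + 8*x^3 + 24*x^2 + 32*x + 16

Expanding det(x·I − A) (e.g. by cofactor expansion or by noting that A is similar to its Jordan form J, which has the same characteristic polynomial as A) gives
  χ_A(x) = x^4 + 8*x^3 + 24*x^2 + 32*x + 16
which factors as (x + 2)^4. The eigenvalues (with algebraic multiplicities) are λ = -2 with multiplicity 4.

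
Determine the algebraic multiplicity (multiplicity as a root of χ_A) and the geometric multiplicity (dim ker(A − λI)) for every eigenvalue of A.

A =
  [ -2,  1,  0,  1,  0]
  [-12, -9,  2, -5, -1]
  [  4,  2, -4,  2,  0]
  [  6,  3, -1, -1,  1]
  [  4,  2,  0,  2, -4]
λ = -4: alg = 5, geom = 2

Step 1 — factor the characteristic polynomial to read off the algebraic multiplicities:
  χ_A(x) = (x + 4)^5

Step 2 — compute geometric multiplicities via the rank-nullity identity g(λ) = n − rank(A − λI):
  rank(A − (-4)·I) = 3, so dim ker(A − (-4)·I) = n − 3 = 2

Summary:
  λ = -4: algebraic multiplicity = 5, geometric multiplicity = 2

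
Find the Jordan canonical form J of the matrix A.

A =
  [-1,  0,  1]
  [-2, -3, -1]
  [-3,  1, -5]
J_3(-3)

The characteristic polynomial is
  det(x·I − A) = x^3 + 9*x^2 + 27*x + 27 = (x + 3)^3

Eigenvalues and multiplicities (the geometric multiplicity of λ is n − rank(A − λI), which equals the number of Jordan blocks for λ):
  λ = -3: algebraic multiplicity = 3, geometric multiplicity = 1

Determining the block sizes for each eigenvalue:
  λ = -3: one block (gm = 1), so the single block has size am = 3 → block sizes [3]

Assembling the blocks gives a Jordan form
J =
  [-3,  1,  0]
  [ 0, -3,  1]
  [ 0,  0, -3]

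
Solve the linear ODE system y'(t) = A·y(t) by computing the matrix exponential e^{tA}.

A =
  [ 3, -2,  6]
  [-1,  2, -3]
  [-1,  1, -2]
e^{tA} =
  [2*t*exp(t) + exp(t), -2*t*exp(t), 6*t*exp(t)]
  [-t*exp(t), t*exp(t) + exp(t), -3*t*exp(t)]
  [-t*exp(t), t*exp(t), -3*t*exp(t) + exp(t)]

Strategy: write A = P · J · P⁻¹ where J is a Jordan canonical form, so e^{tA} = P · e^{tJ} · P⁻¹, and e^{tJ} can be computed block-by-block.

A has Jordan form
J =
  [1, 1, 0]
  [0, 1, 0]
  [0, 0, 1]
(up to reordering of blocks).

Per-block formulas:
  For a 2×2 Jordan block J_2(1): exp(t · J_2(1)) = e^(1t)·(I + t·N), where N is the 2×2 nilpotent shift.
  For a 1×1 block at λ = 1: exp(t · [1]) = [e^(1t)].

After assembling e^{tJ} and conjugating by P, we get:

e^{tA} =
  [2*t*exp(t) + exp(t), -2*t*exp(t), 6*t*exp(t)]
  [-t*exp(t), t*exp(t) + exp(t), -3*t*exp(t)]
  [-t*exp(t), t*exp(t), -3*t*exp(t) + exp(t)]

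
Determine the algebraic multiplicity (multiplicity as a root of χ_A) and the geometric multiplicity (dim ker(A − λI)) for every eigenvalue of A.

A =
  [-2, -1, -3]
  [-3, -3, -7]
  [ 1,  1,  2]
λ = -1: alg = 3, geom = 1

Step 1 — factor the characteristic polynomial to read off the algebraic multiplicities:
  χ_A(x) = (x + 1)^3

Step 2 — compute geometric multiplicities via the rank-nullity identity g(λ) = n − rank(A − λI):
  rank(A − (-1)·I) = 2, so dim ker(A − (-1)·I) = n − 2 = 1

Summary:
  λ = -1: algebraic multiplicity = 3, geometric multiplicity = 1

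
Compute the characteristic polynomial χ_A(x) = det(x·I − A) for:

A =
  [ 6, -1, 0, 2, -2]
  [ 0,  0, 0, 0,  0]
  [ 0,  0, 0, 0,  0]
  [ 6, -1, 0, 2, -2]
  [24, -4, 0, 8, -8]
x^5

Expanding det(x·I − A) (e.g. by cofactor expansion or by noting that A is similar to its Jordan form J, which has the same characteristic polynomial as A) gives
  χ_A(x) = x^5
which factors as x^5. The eigenvalues (with algebraic multiplicities) are λ = 0 with multiplicity 5.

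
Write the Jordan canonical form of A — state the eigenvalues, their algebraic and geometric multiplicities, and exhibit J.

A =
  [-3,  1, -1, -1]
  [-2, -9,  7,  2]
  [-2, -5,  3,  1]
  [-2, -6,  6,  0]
J_1(-3) ⊕ J_3(-2)

The characteristic polynomial is
  det(x·I − A) = x^4 + 9*x^3 + 30*x^2 + 44*x + 24 = (x + 2)^3*(x + 3)

Eigenvalues and multiplicities (the geometric multiplicity of λ is n − rank(A − λI), which equals the number of Jordan blocks for λ):
  λ = -3: algebraic multiplicity = 1, geometric multiplicity = 1
  λ = -2: algebraic multiplicity = 3, geometric multiplicity = 1

Determining the block sizes for each eigenvalue:
  λ = -3: one block (gm = 1), so the single block has size am = 1 → block sizes [1]
  λ = -2: one block (gm = 1), so the single block has size am = 3 → block sizes [3]

Assembling the blocks gives a Jordan form
J =
  [-3,  0,  0,  0]
  [ 0, -2,  1,  0]
  [ 0,  0, -2,  1]
  [ 0,  0,  0, -2]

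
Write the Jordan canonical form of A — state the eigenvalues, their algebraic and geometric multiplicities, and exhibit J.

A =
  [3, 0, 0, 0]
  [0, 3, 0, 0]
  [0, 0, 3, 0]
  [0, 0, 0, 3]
J_1(3) ⊕ J_1(3) ⊕ J_1(3) ⊕ J_1(3)

The characteristic polynomial is
  det(x·I − A) = x^4 - 12*x^3 + 54*x^2 - 108*x + 81 = (x - 3)^4

Eigenvalues and multiplicities (the geometric multiplicity of λ is n − rank(A − λI), which equals the number of Jordan blocks for λ):
  λ = 3: algebraic multiplicity = 4, geometric multiplicity = 4

Determining the block sizes for each eigenvalue:
  λ = 3: gm = am = 4, so every block has size 1 → block sizes [1, 1, 1, 1]

Assembling the blocks gives a Jordan form
J =
  [3, 0, 0, 0]
  [0, 3, 0, 0]
  [0, 0, 3, 0]
  [0, 0, 0, 3]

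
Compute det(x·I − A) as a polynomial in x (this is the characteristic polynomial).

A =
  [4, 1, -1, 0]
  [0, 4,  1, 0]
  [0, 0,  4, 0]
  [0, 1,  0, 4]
x^4 - 16*x^3 + 96*x^2 - 256*x + 256

Expanding det(x·I − A) (e.g. by cofactor expansion or by noting that A is similar to its Jordan form J, which has the same characteristic polynomial as A) gives
  χ_A(x) = x^4 - 16*x^3 + 96*x^2 - 256*x + 256
which factors as (x - 4)^4. The eigenvalues (with algebraic multiplicities) are λ = 4 with multiplicity 4.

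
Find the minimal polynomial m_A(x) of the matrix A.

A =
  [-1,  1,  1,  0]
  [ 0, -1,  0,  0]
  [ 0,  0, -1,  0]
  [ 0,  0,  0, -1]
x^2 + 2*x + 1

The characteristic polynomial is χ_A(x) = (x + 1)^4, so the eigenvalues are known. The minimal polynomial is
  m_A(x) = Π_λ (x − λ)^{k_λ}
where k_λ is the size of the *largest* Jordan block for λ (equivalently, the smallest k with (A − λI)^k v = 0 for every generalised eigenvector v of λ).

  λ = -1: largest Jordan block has size 2, contributing (x + 1)^2

So m_A(x) = (x + 1)^2 = x^2 + 2*x + 1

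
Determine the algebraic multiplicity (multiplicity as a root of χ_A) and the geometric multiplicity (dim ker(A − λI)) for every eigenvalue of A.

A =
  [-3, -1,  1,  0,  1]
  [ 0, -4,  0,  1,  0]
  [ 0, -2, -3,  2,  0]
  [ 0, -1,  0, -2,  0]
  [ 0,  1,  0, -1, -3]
λ = -3: alg = 5, geom = 3

Step 1 — factor the characteristic polynomial to read off the algebraic multiplicities:
  χ_A(x) = (x + 3)^5

Step 2 — compute geometric multiplicities via the rank-nullity identity g(λ) = n − rank(A − λI):
  rank(A − (-3)·I) = 2, so dim ker(A − (-3)·I) = n − 2 = 3

Summary:
  λ = -3: algebraic multiplicity = 5, geometric multiplicity = 3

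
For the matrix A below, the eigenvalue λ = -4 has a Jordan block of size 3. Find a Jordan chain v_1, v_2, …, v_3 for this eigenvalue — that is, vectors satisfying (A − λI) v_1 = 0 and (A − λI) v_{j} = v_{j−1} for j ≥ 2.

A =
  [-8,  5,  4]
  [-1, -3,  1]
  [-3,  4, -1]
A Jordan chain for λ = -4 of length 3:
v_1 = (-1, 0, -1)ᵀ
v_2 = (-4, -1, -3)ᵀ
v_3 = (1, 0, 0)ᵀ

Let N = A − (-4)·I. We want v_3 with N^3 v_3 = 0 but N^2 v_3 ≠ 0; then v_{j-1} := N · v_j for j = 3, …, 2.

Pick v_3 = (1, 0, 0)ᵀ.
Then v_2 = N · v_3 = (-4, -1, -3)ᵀ.
Then v_1 = N · v_2 = (-1, 0, -1)ᵀ.

Sanity check: (A − (-4)·I) v_1 = (0, 0, 0)ᵀ = 0. ✓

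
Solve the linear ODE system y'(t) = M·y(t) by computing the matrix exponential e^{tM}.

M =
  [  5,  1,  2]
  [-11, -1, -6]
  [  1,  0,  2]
e^{tM} =
  [3*t*exp(2*t) + exp(2*t), t*exp(2*t), 2*t*exp(2*t)]
  [-3*t^2*exp(2*t) - 11*t*exp(2*t), -t^2*exp(2*t) - 3*t*exp(2*t) + exp(2*t), -2*t^2*exp(2*t) - 6*t*exp(2*t)]
  [3*t^2*exp(2*t)/2 + t*exp(2*t), t^2*exp(2*t)/2, t^2*exp(2*t) + exp(2*t)]

Strategy: write M = P · J · P⁻¹ where J is a Jordan canonical form, so e^{tM} = P · e^{tJ} · P⁻¹, and e^{tJ} can be computed block-by-block.

M has Jordan form
J =
  [2, 1, 0]
  [0, 2, 1]
  [0, 0, 2]
(up to reordering of blocks).

Per-block formulas:
  For a 3×3 Jordan block J_3(2): exp(t · J_3(2)) = e^(2t)·(I + t·N + (t^2/2)·N^2), where N is the 3×3 nilpotent shift.

After assembling e^{tJ} and conjugating by P, we get:

e^{tM} =
  [3*t*exp(2*t) + exp(2*t), t*exp(2*t), 2*t*exp(2*t)]
  [-3*t^2*exp(2*t) - 11*t*exp(2*t), -t^2*exp(2*t) - 3*t*exp(2*t) + exp(2*t), -2*t^2*exp(2*t) - 6*t*exp(2*t)]
  [3*t^2*exp(2*t)/2 + t*exp(2*t), t^2*exp(2*t)/2, t^2*exp(2*t) + exp(2*t)]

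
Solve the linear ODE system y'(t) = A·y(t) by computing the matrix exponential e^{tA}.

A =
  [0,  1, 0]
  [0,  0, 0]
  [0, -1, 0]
e^{tA} =
  [1, t, 0]
  [0, 1, 0]
  [0, -t, 1]

Strategy: write A = P · J · P⁻¹ where J is a Jordan canonical form, so e^{tA} = P · e^{tJ} · P⁻¹, and e^{tJ} can be computed block-by-block.

A has Jordan form
J =
  [0, 1, 0]
  [0, 0, 0]
  [0, 0, 0]
(up to reordering of blocks).

Per-block formulas:
  For a 2×2 Jordan block J_2(0): exp(t · J_2(0)) = e^(0t)·(I + t·N), where N is the 2×2 nilpotent shift.
  For a 1×1 block at λ = 0: exp(t · [0]) = [e^(0t)].

After assembling e^{tJ} and conjugating by P, we get:

e^{tA} =
  [1, t, 0]
  [0, 1, 0]
  [0, -t, 1]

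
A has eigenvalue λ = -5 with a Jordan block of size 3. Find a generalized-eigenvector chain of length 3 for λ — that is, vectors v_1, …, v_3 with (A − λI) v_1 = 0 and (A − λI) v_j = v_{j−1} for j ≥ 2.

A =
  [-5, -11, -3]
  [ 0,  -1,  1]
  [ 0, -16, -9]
A Jordan chain for λ = -5 of length 3:
v_1 = (4, 0, 0)ᵀ
v_2 = (-11, 4, -16)ᵀ
v_3 = (0, 1, 0)ᵀ

Let N = A − (-5)·I. We want v_3 with N^3 v_3 = 0 but N^2 v_3 ≠ 0; then v_{j-1} := N · v_j for j = 3, …, 2.

Pick v_3 = (0, 1, 0)ᵀ.
Then v_2 = N · v_3 = (-11, 4, -16)ᵀ.
Then v_1 = N · v_2 = (4, 0, 0)ᵀ.

Sanity check: (A − (-5)·I) v_1 = (0, 0, 0)ᵀ = 0. ✓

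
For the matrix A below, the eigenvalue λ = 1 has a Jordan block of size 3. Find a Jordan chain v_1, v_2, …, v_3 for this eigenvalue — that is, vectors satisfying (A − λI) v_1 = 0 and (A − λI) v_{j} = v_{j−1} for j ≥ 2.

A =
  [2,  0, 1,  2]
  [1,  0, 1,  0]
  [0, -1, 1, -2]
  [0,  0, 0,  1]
A Jordan chain for λ = 1 of length 3:
v_1 = (1, 0, -1, 0)ᵀ
v_2 = (1, 1, 0, 0)ᵀ
v_3 = (1, 0, 0, 0)ᵀ

Let N = A − (1)·I. We want v_3 with N^3 v_3 = 0 but N^2 v_3 ≠ 0; then v_{j-1} := N · v_j for j = 3, …, 2.

Pick v_3 = (1, 0, 0, 0)ᵀ.
Then v_2 = N · v_3 = (1, 1, 0, 0)ᵀ.
Then v_1 = N · v_2 = (1, 0, -1, 0)ᵀ.

Sanity check: (A − (1)·I) v_1 = (0, 0, 0, 0)ᵀ = 0. ✓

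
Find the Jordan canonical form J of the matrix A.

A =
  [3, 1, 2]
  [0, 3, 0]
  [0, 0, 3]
J_2(3) ⊕ J_1(3)

The characteristic polynomial is
  det(x·I − A) = x^3 - 9*x^2 + 27*x - 27 = (x - 3)^3

Eigenvalues and multiplicities (the geometric multiplicity of λ is n − rank(A − λI), which equals the number of Jordan blocks for λ):
  λ = 3: algebraic multiplicity = 3, geometric multiplicity = 2

Determining the block sizes for each eigenvalue:
  λ = 3: 2 blocks summing to 3 forces exactly one block of size 2 and the rest size 1 → block sizes [2, 1]

Assembling the blocks gives a Jordan form
J =
  [3, 1, 0]
  [0, 3, 0]
  [0, 0, 3]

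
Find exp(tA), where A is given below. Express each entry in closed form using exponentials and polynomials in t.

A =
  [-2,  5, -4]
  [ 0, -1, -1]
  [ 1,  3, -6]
e^{tA} =
  [-3*t^2*exp(-3*t)/2 + t*exp(-3*t) + exp(-3*t), 3*t^2*exp(-3*t)/2 + 5*t*exp(-3*t), 3*t^2*exp(-3*t)/2 - 4*t*exp(-3*t)]
  [-t^2*exp(-3*t)/2, t^2*exp(-3*t)/2 + 2*t*exp(-3*t) + exp(-3*t), t^2*exp(-3*t)/2 - t*exp(-3*t)]
  [-t^2*exp(-3*t) + t*exp(-3*t), t^2*exp(-3*t) + 3*t*exp(-3*t), t^2*exp(-3*t) - 3*t*exp(-3*t) + exp(-3*t)]

Strategy: write A = P · J · P⁻¹ where J is a Jordan canonical form, so e^{tA} = P · e^{tJ} · P⁻¹, and e^{tJ} can be computed block-by-block.

A has Jordan form
J =
  [-3,  1,  0]
  [ 0, -3,  1]
  [ 0,  0, -3]
(up to reordering of blocks).

Per-block formulas:
  For a 3×3 Jordan block J_3(-3): exp(t · J_3(-3)) = e^(-3t)·(I + t·N + (t^2/2)·N^2), where N is the 3×3 nilpotent shift.

After assembling e^{tJ} and conjugating by P, we get:

e^{tA} =
  [-3*t^2*exp(-3*t)/2 + t*exp(-3*t) + exp(-3*t), 3*t^2*exp(-3*t)/2 + 5*t*exp(-3*t), 3*t^2*exp(-3*t)/2 - 4*t*exp(-3*t)]
  [-t^2*exp(-3*t)/2, t^2*exp(-3*t)/2 + 2*t*exp(-3*t) + exp(-3*t), t^2*exp(-3*t)/2 - t*exp(-3*t)]
  [-t^2*exp(-3*t) + t*exp(-3*t), t^2*exp(-3*t) + 3*t*exp(-3*t), t^2*exp(-3*t) - 3*t*exp(-3*t) + exp(-3*t)]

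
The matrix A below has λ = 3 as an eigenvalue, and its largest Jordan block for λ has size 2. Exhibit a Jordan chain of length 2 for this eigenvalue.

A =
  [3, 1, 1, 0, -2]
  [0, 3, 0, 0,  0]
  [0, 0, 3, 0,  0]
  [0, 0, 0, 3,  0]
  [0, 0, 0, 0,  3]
A Jordan chain for λ = 3 of length 2:
v_1 = (1, 0, 0, 0, 0)ᵀ
v_2 = (0, 1, 0, 0, 0)ᵀ

Let N = A − (3)·I. We want v_2 with N^2 v_2 = 0 but N^1 v_2 ≠ 0; then v_{j-1} := N · v_j for j = 2, …, 2.

Pick v_2 = (0, 1, 0, 0, 0)ᵀ.
Then v_1 = N · v_2 = (1, 0, 0, 0, 0)ᵀ.

Sanity check: (A − (3)·I) v_1 = (0, 0, 0, 0, 0)ᵀ = 0. ✓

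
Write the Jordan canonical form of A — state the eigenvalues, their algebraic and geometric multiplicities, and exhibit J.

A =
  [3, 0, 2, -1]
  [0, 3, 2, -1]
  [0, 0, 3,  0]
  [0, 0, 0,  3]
J_2(3) ⊕ J_1(3) ⊕ J_1(3)

The characteristic polynomial is
  det(x·I − A) = x^4 - 12*x^3 + 54*x^2 - 108*x + 81 = (x - 3)^4

Eigenvalues and multiplicities (the geometric multiplicity of λ is n − rank(A − λI), which equals the number of Jordan blocks for λ):
  λ = 3: algebraic multiplicity = 4, geometric multiplicity = 3

Determining the block sizes for each eigenvalue:
  λ = 3: 3 blocks summing to 4 forces exactly one block of size 2 and the rest size 1 → block sizes [2, 1, 1]

Assembling the blocks gives a Jordan form
J =
  [3, 1, 0, 0]
  [0, 3, 0, 0]
  [0, 0, 3, 0]
  [0, 0, 0, 3]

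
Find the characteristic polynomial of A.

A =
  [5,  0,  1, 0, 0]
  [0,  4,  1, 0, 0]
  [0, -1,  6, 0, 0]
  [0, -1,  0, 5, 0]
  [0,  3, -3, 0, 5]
x^5 - 25*x^4 + 250*x^3 - 1250*x^2 + 3125*x - 3125

Expanding det(x·I − A) (e.g. by cofactor expansion or by noting that A is similar to its Jordan form J, which has the same characteristic polynomial as A) gives
  χ_A(x) = x^5 - 25*x^4 + 250*x^3 - 1250*x^2 + 3125*x - 3125
which factors as (x - 5)^5. The eigenvalues (with algebraic multiplicities) are λ = 5 with multiplicity 5.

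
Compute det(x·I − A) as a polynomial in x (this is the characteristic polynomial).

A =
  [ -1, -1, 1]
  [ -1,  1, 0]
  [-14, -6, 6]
x^3 - 6*x^2 + 12*x - 8

Expanding det(x·I − A) (e.g. by cofactor expansion or by noting that A is similar to its Jordan form J, which has the same characteristic polynomial as A) gives
  χ_A(x) = x^3 - 6*x^2 + 12*x - 8
which factors as (x - 2)^3. The eigenvalues (with algebraic multiplicities) are λ = 2 with multiplicity 3.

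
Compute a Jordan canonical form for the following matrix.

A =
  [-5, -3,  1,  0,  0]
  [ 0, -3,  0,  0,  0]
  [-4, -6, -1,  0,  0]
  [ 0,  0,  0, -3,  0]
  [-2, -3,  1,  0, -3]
J_2(-3) ⊕ J_1(-3) ⊕ J_1(-3) ⊕ J_1(-3)

The characteristic polynomial is
  det(x·I − A) = x^5 + 15*x^4 + 90*x^3 + 270*x^2 + 405*x + 243 = (x + 3)^5

Eigenvalues and multiplicities (the geometric multiplicity of λ is n − rank(A − λI), which equals the number of Jordan blocks for λ):
  λ = -3: algebraic multiplicity = 5, geometric multiplicity = 4

Determining the block sizes for each eigenvalue:
  λ = -3: 4 blocks summing to 5 forces exactly one block of size 2 and the rest size 1 → block sizes [2, 1, 1, 1]

Assembling the blocks gives a Jordan form
J =
  [-3,  1,  0,  0,  0]
  [ 0, -3,  0,  0,  0]
  [ 0,  0, -3,  0,  0]
  [ 0,  0,  0, -3,  0]
  [ 0,  0,  0,  0, -3]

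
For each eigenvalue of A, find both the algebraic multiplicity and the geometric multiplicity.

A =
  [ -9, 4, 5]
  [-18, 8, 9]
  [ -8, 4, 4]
λ = -1: alg = 1, geom = 1; λ = 2: alg = 2, geom = 1

Step 1 — factor the characteristic polynomial to read off the algebraic multiplicities:
  χ_A(x) = (x - 2)^2*(x + 1)

Step 2 — compute geometric multiplicities via the rank-nullity identity g(λ) = n − rank(A − λI):
  rank(A − (-1)·I) = 2, so dim ker(A − (-1)·I) = n − 2 = 1
  rank(A − (2)·I) = 2, so dim ker(A − (2)·I) = n − 2 = 1

Summary:
  λ = -1: algebraic multiplicity = 1, geometric multiplicity = 1
  λ = 2: algebraic multiplicity = 2, geometric multiplicity = 1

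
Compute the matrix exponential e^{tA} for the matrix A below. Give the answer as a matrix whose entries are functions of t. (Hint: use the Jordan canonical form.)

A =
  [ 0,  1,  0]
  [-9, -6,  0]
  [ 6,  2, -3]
e^{tA} =
  [3*t*exp(-3*t) + exp(-3*t), t*exp(-3*t), 0]
  [-9*t*exp(-3*t), -3*t*exp(-3*t) + exp(-3*t), 0]
  [6*t*exp(-3*t), 2*t*exp(-3*t), exp(-3*t)]

Strategy: write A = P · J · P⁻¹ where J is a Jordan canonical form, so e^{tA} = P · e^{tJ} · P⁻¹, and e^{tJ} can be computed block-by-block.

A has Jordan form
J =
  [-3,  1,  0]
  [ 0, -3,  0]
  [ 0,  0, -3]
(up to reordering of blocks).

Per-block formulas:
  For a 1×1 block at λ = -3: exp(t · [-3]) = [e^(-3t)].
  For a 2×2 Jordan block J_2(-3): exp(t · J_2(-3)) = e^(-3t)·(I + t·N), where N is the 2×2 nilpotent shift.

After assembling e^{tJ} and conjugating by P, we get:

e^{tA} =
  [3*t*exp(-3*t) + exp(-3*t), t*exp(-3*t), 0]
  [-9*t*exp(-3*t), -3*t*exp(-3*t) + exp(-3*t), 0]
  [6*t*exp(-3*t), 2*t*exp(-3*t), exp(-3*t)]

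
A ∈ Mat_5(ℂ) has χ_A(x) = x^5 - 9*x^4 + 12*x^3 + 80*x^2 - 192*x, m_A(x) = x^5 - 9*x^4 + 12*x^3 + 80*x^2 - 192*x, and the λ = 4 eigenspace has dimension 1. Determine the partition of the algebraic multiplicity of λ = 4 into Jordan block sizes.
Block sizes for λ = 4: [3]

Step 1 — from the characteristic polynomial, algebraic multiplicity of λ = 4 is 3. From dim ker(A − (4)·I) = 1, there are exactly 1 Jordan blocks for λ = 4.
Step 2 — from the minimal polynomial, the factor (x − 4)^3 tells us the largest block for λ = 4 has size 3.
Step 3 — with total size 3, 1 blocks, and largest block 3, the block sizes (in nonincreasing order) are [3].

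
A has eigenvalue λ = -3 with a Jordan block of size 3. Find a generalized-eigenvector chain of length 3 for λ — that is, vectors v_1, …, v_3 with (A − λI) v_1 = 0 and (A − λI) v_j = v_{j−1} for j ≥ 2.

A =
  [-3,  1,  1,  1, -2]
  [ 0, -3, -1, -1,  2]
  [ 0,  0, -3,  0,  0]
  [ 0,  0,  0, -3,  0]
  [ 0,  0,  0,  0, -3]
A Jordan chain for λ = -3 of length 3:
v_1 = (-1, 0, 0, 0, 0)ᵀ
v_2 = (1, -1, 0, 0, 0)ᵀ
v_3 = (0, 0, 1, 0, 0)ᵀ

Let N = A − (-3)·I. We want v_3 with N^3 v_3 = 0 but N^2 v_3 ≠ 0; then v_{j-1} := N · v_j for j = 3, …, 2.

Pick v_3 = (0, 0, 1, 0, 0)ᵀ.
Then v_2 = N · v_3 = (1, -1, 0, 0, 0)ᵀ.
Then v_1 = N · v_2 = (-1, 0, 0, 0, 0)ᵀ.

Sanity check: (A − (-3)·I) v_1 = (0, 0, 0, 0, 0)ᵀ = 0. ✓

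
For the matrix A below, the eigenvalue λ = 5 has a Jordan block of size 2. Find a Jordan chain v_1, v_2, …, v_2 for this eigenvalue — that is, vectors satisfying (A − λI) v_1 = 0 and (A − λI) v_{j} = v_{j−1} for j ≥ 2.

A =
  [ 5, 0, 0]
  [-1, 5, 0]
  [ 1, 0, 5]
A Jordan chain for λ = 5 of length 2:
v_1 = (0, -1, 1)ᵀ
v_2 = (1, 0, 0)ᵀ

Let N = A − (5)·I. We want v_2 with N^2 v_2 = 0 but N^1 v_2 ≠ 0; then v_{j-1} := N · v_j for j = 2, …, 2.

Pick v_2 = (1, 0, 0)ᵀ.
Then v_1 = N · v_2 = (0, -1, 1)ᵀ.

Sanity check: (A − (5)·I) v_1 = (0, 0, 0)ᵀ = 0. ✓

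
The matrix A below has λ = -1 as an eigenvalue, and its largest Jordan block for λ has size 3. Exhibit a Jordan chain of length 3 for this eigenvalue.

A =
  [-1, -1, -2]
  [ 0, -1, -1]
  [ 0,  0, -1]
A Jordan chain for λ = -1 of length 3:
v_1 = (1, 0, 0)ᵀ
v_2 = (-2, -1, 0)ᵀ
v_3 = (0, 0, 1)ᵀ

Let N = A − (-1)·I. We want v_3 with N^3 v_3 = 0 but N^2 v_3 ≠ 0; then v_{j-1} := N · v_j for j = 3, …, 2.

Pick v_3 = (0, 0, 1)ᵀ.
Then v_2 = N · v_3 = (-2, -1, 0)ᵀ.
Then v_1 = N · v_2 = (1, 0, 0)ᵀ.

Sanity check: (A − (-1)·I) v_1 = (0, 0, 0)ᵀ = 0. ✓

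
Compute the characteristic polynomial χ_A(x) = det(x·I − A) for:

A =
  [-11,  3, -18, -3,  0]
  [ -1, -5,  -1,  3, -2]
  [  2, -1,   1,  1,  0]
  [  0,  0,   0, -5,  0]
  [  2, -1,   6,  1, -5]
x^5 + 25*x^4 + 250*x^3 + 1250*x^2 + 3125*x + 3125

Expanding det(x·I − A) (e.g. by cofactor expansion or by noting that A is similar to its Jordan form J, which has the same characteristic polynomial as A) gives
  χ_A(x) = x^5 + 25*x^4 + 250*x^3 + 1250*x^2 + 3125*x + 3125
which factors as (x + 5)^5. The eigenvalues (with algebraic multiplicities) are λ = -5 with multiplicity 5.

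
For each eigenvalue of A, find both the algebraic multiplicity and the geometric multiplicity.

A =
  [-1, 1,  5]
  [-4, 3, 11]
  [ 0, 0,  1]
λ = 1: alg = 3, geom = 1

Step 1 — factor the characteristic polynomial to read off the algebraic multiplicities:
  χ_A(x) = (x - 1)^3

Step 2 — compute geometric multiplicities via the rank-nullity identity g(λ) = n − rank(A − λI):
  rank(A − (1)·I) = 2, so dim ker(A − (1)·I) = n − 2 = 1

Summary:
  λ = 1: algebraic multiplicity = 3, geometric multiplicity = 1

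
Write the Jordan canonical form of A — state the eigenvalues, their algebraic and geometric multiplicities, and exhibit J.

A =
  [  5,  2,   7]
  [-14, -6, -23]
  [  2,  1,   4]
J_3(1)

The characteristic polynomial is
  det(x·I − A) = x^3 - 3*x^2 + 3*x - 1 = (x - 1)^3

Eigenvalues and multiplicities (the geometric multiplicity of λ is n − rank(A − λI), which equals the number of Jordan blocks for λ):
  λ = 1: algebraic multiplicity = 3, geometric multiplicity = 1

Determining the block sizes for each eigenvalue:
  λ = 1: one block (gm = 1), so the single block has size am = 3 → block sizes [3]

Assembling the blocks gives a Jordan form
J =
  [1, 1, 0]
  [0, 1, 1]
  [0, 0, 1]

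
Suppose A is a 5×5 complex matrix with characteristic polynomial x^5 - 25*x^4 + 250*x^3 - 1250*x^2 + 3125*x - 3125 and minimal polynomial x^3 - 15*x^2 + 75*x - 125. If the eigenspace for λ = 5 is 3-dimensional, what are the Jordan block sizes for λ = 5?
Block sizes for λ = 5: [3, 1, 1]

Step 1 — from the characteristic polynomial, algebraic multiplicity of λ = 5 is 5. From dim ker(A − (5)·I) = 3, there are exactly 3 Jordan blocks for λ = 5.
Step 2 — from the minimal polynomial, the factor (x − 5)^3 tells us the largest block for λ = 5 has size 3.
Step 3 — with total size 5, 3 blocks, and largest block 3, the block sizes (in nonincreasing order) are [3, 1, 1].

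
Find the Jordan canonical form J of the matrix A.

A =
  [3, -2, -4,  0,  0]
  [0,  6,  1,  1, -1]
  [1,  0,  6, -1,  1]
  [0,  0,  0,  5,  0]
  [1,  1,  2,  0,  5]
J_3(5) ⊕ J_1(5) ⊕ J_1(5)

The characteristic polynomial is
  det(x·I − A) = x^5 - 25*x^4 + 250*x^3 - 1250*x^2 + 3125*x - 3125 = (x - 5)^5

Eigenvalues and multiplicities (the geometric multiplicity of λ is n − rank(A − λI), which equals the number of Jordan blocks for λ):
  λ = 5: algebraic multiplicity = 5, geometric multiplicity = 3

Determining the block sizes for each eigenvalue:
  λ = 5: with am = 5 and gm = 3, the partition is not yet determined (e.g. several partitions of 5 into 3 parts exist). Let N = A − (5)·I. Computing rank(N^1) = 2, rank(N^2) = 1, rank(N^3) = 0; the number of blocks of size ≥ j is rank(N^{j−1}) − rank(N^j), giving [3, 1, 1]. So we have 1 block(s) of size 3, 2 block(s) of size 1 → block sizes [3, 1, 1]

Assembling the blocks gives a Jordan form
J =
  [5, 1, 0, 0, 0]
  [0, 5, 1, 0, 0]
  [0, 0, 5, 0, 0]
  [0, 0, 0, 5, 0]
  [0, 0, 0, 0, 5]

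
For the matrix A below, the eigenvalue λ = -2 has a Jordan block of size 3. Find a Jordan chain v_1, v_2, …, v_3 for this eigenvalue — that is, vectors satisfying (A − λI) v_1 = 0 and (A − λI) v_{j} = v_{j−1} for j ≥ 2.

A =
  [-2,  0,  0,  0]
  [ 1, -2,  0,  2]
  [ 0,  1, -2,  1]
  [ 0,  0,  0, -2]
A Jordan chain for λ = -2 of length 3:
v_1 = (0, 0, 1, 0)ᵀ
v_2 = (0, 1, 0, 0)ᵀ
v_3 = (1, 0, 0, 0)ᵀ

Let N = A − (-2)·I. We want v_3 with N^3 v_3 = 0 but N^2 v_3 ≠ 0; then v_{j-1} := N · v_j for j = 3, …, 2.

Pick v_3 = (1, 0, 0, 0)ᵀ.
Then v_2 = N · v_3 = (0, 1, 0, 0)ᵀ.
Then v_1 = N · v_2 = (0, 0, 1, 0)ᵀ.

Sanity check: (A − (-2)·I) v_1 = (0, 0, 0, 0)ᵀ = 0. ✓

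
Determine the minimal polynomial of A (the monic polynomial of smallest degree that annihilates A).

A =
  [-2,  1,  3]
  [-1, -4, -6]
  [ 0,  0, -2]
x^3 + 8*x^2 + 21*x + 18

The characteristic polynomial is χ_A(x) = (x + 2)*(x + 3)^2, so the eigenvalues are known. The minimal polynomial is
  m_A(x) = Π_λ (x − λ)^{k_λ}
where k_λ is the size of the *largest* Jordan block for λ (equivalently, the smallest k with (A − λI)^k v = 0 for every generalised eigenvector v of λ).

  λ = -3: largest Jordan block has size 2, contributing (x + 3)^2
  λ = -2: largest Jordan block has size 1, contributing (x + 2)

So m_A(x) = (x + 2)*(x + 3)^2 = x^3 + 8*x^2 + 21*x + 18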